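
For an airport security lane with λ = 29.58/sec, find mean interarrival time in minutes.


Mean interarrival time = 1/λ = 1/29.58 second = 0.03381 second
In minutes: 0.03381 × 0.0166667 = 0.0005634 min

Final: 0.0005634 min


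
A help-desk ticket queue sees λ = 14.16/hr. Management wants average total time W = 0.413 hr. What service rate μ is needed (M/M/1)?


W = 1/(μ−λ) ⇒ μ − λ = 1/W = 1/0.413 = 2.4213
μ = λ + 1/W = 14.16 + 2.4213 = 16.5813 per hr

Final: 16.5813 /hr


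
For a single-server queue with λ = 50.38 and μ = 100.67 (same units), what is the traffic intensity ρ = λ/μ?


ρ = λ/μ = 50.38/100.67 = 0.5004

Final: 0.5004


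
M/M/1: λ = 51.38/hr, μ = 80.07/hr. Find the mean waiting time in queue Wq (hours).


ρ = 51.38/80.07 = 0.6417
Wq = ρ/(μ−λ) = 0.6417/(80.07 − 51.38) = 0.6417/28.69 = 0.02237 hr

Final: 0.02237 hr


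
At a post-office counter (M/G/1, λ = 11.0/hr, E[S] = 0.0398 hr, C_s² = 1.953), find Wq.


ρ = λ·E[S] = 11.0·0.0398 = 0.4378
E[S²] = E[S]²(1+C_s²) = 0.0398²·(1+1.953) = 0.004678
Wq = λ·E[S²]/(2(1−ρ)) = 11.0·0.004678/(2·0.5622) = 0.04576 hr

Final: 0.04576 hr


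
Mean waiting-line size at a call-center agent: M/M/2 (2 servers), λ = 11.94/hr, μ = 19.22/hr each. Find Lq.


a = λ/μ = 0.6212; ρ = a/2 = 0.3106
P₀ = 0.526002
Lq = P₀·a^c·ρ / (c!·(1−ρ)²) = 0.526002·0.38592·0.3106/(2·0.47525)
= 0.06634

Final: 0.06634


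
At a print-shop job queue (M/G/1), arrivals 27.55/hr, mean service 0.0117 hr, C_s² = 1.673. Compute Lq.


ρ = λ·E[S] = 27.55·0.0117 = 0.3223
Lq = ρ²(1+C_s²)/(2(1−ρ)) = 0.1039·(1+1.673)/(2·0.6777)
= 0.1039·2.6730/1.3553 = 0.20491

Final: 0.20491


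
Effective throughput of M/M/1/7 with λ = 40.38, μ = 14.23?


ρ = 2.8377; P_K = (1−ρ)ρ^7/(1−ρ^8) = 0.647752
λ_eff = λ(1 − P_K) = 40.38·(1 − 0.647752) = 40.38·0.352248 = 14.2238 /hr

Final: 14.2238 /hr


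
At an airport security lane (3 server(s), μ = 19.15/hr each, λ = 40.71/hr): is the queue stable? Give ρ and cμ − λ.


Total capacity cμ = 3·19.15 = 57.45/hr
ρ = λ/(cμ) = 40.71/57.45 = 0.7086
Stable ⇔ ρ < 1: YES
Spare capacity = cμ − λ = 57.45 − 40.71 = 16.74/hr

Final: ρ = 0.7086; stable; margin = 16.74/hr


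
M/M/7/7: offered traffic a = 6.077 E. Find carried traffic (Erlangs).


B(7,6.077) = 0.190063 (Erlang-B)
Carried load = a(1 − B) = 6.077·(1 − 0.190063) = 6.077·0.809937 = 4.9220 E

Final: 4.9220 Erlangs


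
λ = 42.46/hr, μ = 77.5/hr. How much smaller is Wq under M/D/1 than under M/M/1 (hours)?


ρ = 42.46/77.5 = 0.5479
Wq(M/M/1) = ρ/(μ−λ) = 0.5479/35.04 = 0.01564 hr
Wq(M/D/1) = ρ/(2(μ−λ)) = 0.007818 hr
Savings = 0.01564 − 0.007818 = 0.007818 hr

Final: 0.007818 hr


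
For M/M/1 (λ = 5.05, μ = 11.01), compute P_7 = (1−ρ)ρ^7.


ρ = 5.05/11.01 = 0.4587
P_n = (1−ρ)·ρ^n = (1 − 0.4587)·0.4587^7 = 0.5413·0.004271 = 0.002312

Final: 0.002312


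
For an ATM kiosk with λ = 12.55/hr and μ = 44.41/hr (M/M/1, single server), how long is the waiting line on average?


ρ = 12.55/44.41 = 0.2826
Lq = ρ²/(1−ρ) = 0.07986/0.7174 = 0.1113

Final: 0.1113


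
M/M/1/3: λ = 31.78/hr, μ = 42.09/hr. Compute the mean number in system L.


ρ = 31.78/42.09 = 0.7550
L = ρ[1 − (K+1)ρ^K + Kρ^(K+1)] / [(1−ρ)(1−ρ^(K+1))]
Numerator: 0.7550·(1 − 4·0.430452 + 3·0.325012) = 0.191200
Denominator: (0.2450)·(0.674988) = 0.165339
L = 0.191200/0.165339 = 1.1564

Final: 1.1564


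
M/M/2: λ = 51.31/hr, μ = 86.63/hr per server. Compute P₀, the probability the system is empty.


a = λ/μ = 51.31/86.63 = 0.5923; ρ = a/c = 0.2961
Σ_{k=0}^{1} a^k/k! (terms k=0..1) = 1.00000 + 0.59229 = 1.59229
Tail: a^2/(2!(1−ρ)) = 0.35081/(2·0.7039) = 0.24920
P₀ = 1/(1.59229 + 0.24920) = 1/1.84149 = 0.543038

Final: 0.543038


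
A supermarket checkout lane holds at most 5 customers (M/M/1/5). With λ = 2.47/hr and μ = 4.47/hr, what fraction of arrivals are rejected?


ρ = λ/μ = 2.47/4.47 = 0.5526
P_K = (1−ρ)ρ^K/(1−ρ^(K+1)) = (0.4474·0.051517)/(1 − 0.028467)
= 0.023050/0.971533 = 0.023725

Final: 0.023725


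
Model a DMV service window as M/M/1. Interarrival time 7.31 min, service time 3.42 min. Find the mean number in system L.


λ = 60/7.31 = 8.2079 /hr
μ = 60/3.42 = 17.5439 /hr
ρ = λ/μ = 8.2079/17.5439 = 0.4679
L = ρ/(1−ρ) = 0.4679/0.5321 = 0.8792

Final: 0.8792


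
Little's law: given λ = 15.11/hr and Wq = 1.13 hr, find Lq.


Lq = λWq = 15.11·1.13 = 17.0743

Final: 17.0743


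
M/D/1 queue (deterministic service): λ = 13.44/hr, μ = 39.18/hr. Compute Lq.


ρ = 13.44/39.18 = 0.3430
M/D/1: Lq = ρ²/(2(1−ρ)) = 0.1177/(2·0.6570) = 0.08956

Final: 0.08956


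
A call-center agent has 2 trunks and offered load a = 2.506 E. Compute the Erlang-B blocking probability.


B(c,a) = (a^c/c!) / Σ_{k=0}^{c} a^k/k!
a^2/2! = 3.140018
Σ terms (k=0..2): 1.00000 + 2.50600 + 3.14002 = 6.646018
B = 3.140018/6.646018 = 0.472466

Final: 0.472466


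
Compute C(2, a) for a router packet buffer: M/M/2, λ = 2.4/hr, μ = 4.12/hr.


a = λ/μ = 0.5825; ρ = a/2 = 0.2913
P₀ = 0.548872 (from M/M/c formula)
C(c,a) = [a^c/(c!(1−ρ))]·P₀ = [0.33933/(2·0.7087)]·0.548872
= 0.23939·0.548872 = 0.131396

Final: 0.131396


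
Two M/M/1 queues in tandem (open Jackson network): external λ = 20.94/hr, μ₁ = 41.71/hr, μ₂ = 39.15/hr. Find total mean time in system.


Each node sees arrival rate λ = 20.94/hr (tandem ⇒ throughput preserved).
W₁ = 1/(μ₁−λ) = 1/(41.71−20.94) = 0.04815 hr
W₂ = 1/(μ₂−λ) = 1/(39.15−20.94) = 0.05491 hr
W_total = W₁ + W₂ = 0.04815 + 0.05491 = 0.10306 hr

Final: 0.10306 hr


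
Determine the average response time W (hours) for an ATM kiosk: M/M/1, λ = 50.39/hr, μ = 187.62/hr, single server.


W = 1/(μ−λ) = 1/(187.62 − 50.39) = 1/137.23 = 0.007287 hr

Final: 0.007287 hr


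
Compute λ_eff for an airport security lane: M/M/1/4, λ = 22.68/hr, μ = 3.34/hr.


ρ = 6.7904; P_K = (1−ρ)ρ^4/(1−ρ^5) = 0.852793
λ_eff = λ(1 − P_K) = 22.68·(1 − 0.852793) = 22.68·0.147207 = 3.3387 /hr

Final: 3.3387 /hr


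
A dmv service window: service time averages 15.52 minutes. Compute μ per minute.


μ = 1/(service time) in consistent units.
1 minute = 1 min, so μ = 1/15.52 = 0.06443 per minute

Final: 0.06443 /min


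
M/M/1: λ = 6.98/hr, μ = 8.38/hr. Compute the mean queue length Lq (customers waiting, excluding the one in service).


ρ = 6.98/8.38 = 0.8329
Lq = ρ²/(1−ρ) = 0.6938/0.1671 = 4.1528

Final: 4.1528


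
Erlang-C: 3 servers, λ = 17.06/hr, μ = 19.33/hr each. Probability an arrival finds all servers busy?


a = λ/μ = 0.8826; ρ = a/3 = 0.2942
P₀ = 0.410786 (from M/M/c formula)
C(c,a) = [a^c/(c!(1−ρ))]·P₀ = [0.68745/(6·0.7058)]·0.410786
= 0.16233·0.410786 = 0.066683

Final: 0.066683


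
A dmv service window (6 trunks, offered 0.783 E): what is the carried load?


B(6,0.783) = 0.0001463 (Erlang-B)
Carried load = a(1 − B) = 0.783·(1 − 0.0001463) = 0.783·0.999854 = 0.7829 E

Final: 0.7829 Erlangs


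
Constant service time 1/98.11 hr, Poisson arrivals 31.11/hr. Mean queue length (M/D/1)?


ρ = 31.11/98.11 = 0.3171
M/D/1: Lq = ρ²/(2(1−ρ)) = 0.1005/(2·0.6829) = 0.07362

Final: 0.07362


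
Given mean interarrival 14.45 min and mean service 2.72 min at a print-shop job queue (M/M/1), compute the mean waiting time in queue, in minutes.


λ = 60/14.45 = 4.1522 /hr
μ = 60/2.72 = 22.0588 /hr
ρ = λ/μ = 4.1522/22.0588 = 0.1882
Wq = ρ/(μ−λ) = 0.1882/(22.0588−4.1522) = 0.01051 hr
In minutes: 0.01051·60 = 0.6307 min

Final: 0.6307 min


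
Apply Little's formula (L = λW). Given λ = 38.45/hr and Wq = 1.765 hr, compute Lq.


Lq = λWq = 38.45·1.765 = 67.8642

Final: 67.8642


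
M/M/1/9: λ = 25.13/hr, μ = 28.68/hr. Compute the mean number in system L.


ρ = 25.13/28.68 = 0.8762
L = ρ[1 − (K+1)ρ^K + Kρ^(K+1)] / [(1−ρ)(1−ρ^(K+1))]
Numerator: 0.8762·(1 − 10·0.304453 + 9·0.266768) = 0.312269
Denominator: (0.1238)·(0.733232) = 0.090759
L = 0.312269/0.090759 = 3.4406

Final: 3.4406


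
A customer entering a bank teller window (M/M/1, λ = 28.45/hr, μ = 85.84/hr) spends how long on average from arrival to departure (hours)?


W = 1/(μ−λ) = 1/(85.84 − 28.45) = 1/57.39 = 0.01742 hr

Final: 0.01742 hr


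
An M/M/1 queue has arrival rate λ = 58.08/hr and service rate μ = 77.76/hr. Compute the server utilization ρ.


ρ = λ/μ = 58.08/77.76 = 0.7469

Final: 0.7469


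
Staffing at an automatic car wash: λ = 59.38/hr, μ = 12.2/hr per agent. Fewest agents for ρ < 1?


Stability requires cμ > λ ⇔ c > λ/μ.
λ/μ = 59.38/12.2 = 4.8672
Minimum integer c = ⌊4.8672⌋ + 1 = 5
Check: 5·12.2 = 61.00 > 59.38, while 4·12.2 = 48.80 ≤ 59.38

Final: 5 servers


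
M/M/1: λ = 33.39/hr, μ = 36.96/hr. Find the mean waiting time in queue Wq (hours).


ρ = 33.39/36.96 = 0.9034
Wq = ρ/(μ−λ) = 0.9034/(36.96 − 33.39) = 0.9034/3.57 = 0.2531 hr

Final: 0.2531 hr


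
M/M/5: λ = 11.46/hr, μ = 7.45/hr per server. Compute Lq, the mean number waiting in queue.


a = λ/μ = 1.5383; ρ = a/5 = 0.3077
P₀ = 0.214364
Lq = P₀·a^c·ρ / (c!·(1−ρ)²) = 0.214364·8.61275·0.3077/(120·0.47935)
= 0.009875

Final: 0.009875


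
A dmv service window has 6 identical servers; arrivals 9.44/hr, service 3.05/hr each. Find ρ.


ρ = λ/(cμ) = 9.44/(6·3.05) = 9.44/18.30 = 0.5158

Final: 0.5158


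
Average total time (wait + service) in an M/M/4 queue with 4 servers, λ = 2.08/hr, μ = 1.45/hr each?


a = 1.4345; ρ = 0.3586; P₀ = 0.236384
Lq = P₀·a^c·ρ/(c!(1−ρ)²) = 0.03636
Wq = Lq/λ = 0.03636/2.08 = 0.01748 hr
W = Wq + 1/μ = 0.01748 + 0.68966 = 0.70713 hr

Final: 0.70713 hr


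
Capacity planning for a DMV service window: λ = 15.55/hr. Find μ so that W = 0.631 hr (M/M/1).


W = 1/(μ−λ) ⇒ μ − λ = 1/W = 1/0.631 = 1.5848
μ = λ + 1/W = 15.55 + 1.5848 = 17.1348 per hr

Final: 17.1348 /hr


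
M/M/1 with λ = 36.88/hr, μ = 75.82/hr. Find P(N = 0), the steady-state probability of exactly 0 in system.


ρ = 36.88/75.82 = 0.4864
P_n = (1−ρ)·ρ^n = (1 − 0.4864)·0.4864^0 = 0.5136·1.000000 = 0.513585

Final: 0.513585


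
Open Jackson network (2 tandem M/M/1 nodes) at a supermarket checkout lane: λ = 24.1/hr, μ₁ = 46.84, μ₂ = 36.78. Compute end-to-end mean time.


Each node sees arrival rate λ = 24.1/hr (tandem ⇒ throughput preserved).
W₁ = 1/(μ₁−λ) = 1/(46.84−24.1) = 0.04398 hr
W₂ = 1/(μ₂−λ) = 1/(36.78−24.1) = 0.07886 hr
W_total = W₁ + W₂ = 0.04398 + 0.07886 = 0.12284 hr

Final: 0.12284 hr


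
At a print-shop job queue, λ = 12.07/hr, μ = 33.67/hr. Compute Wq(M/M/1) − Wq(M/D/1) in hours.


ρ = 12.07/33.67 = 0.3585
Wq(M/M/1) = ρ/(μ−λ) = 0.3585/21.60 = 0.01660 hr
Wq(M/D/1) = ρ/(2(μ−λ)) = 0.008298 hr
Savings = 0.01660 − 0.008298 = 0.008298 hr

Final: 0.008298 hr


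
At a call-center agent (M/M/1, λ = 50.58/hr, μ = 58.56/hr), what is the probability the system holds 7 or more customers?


ρ = 50.58/58.56 = 0.8637
P(N ≥ n) = ρ^n = 0.8637^7 = 0.358628

Final: 0.358628


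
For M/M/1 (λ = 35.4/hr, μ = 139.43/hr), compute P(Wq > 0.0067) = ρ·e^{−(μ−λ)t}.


ρ = 35.4/139.43 = 0.2539
P(Wq > t) = ρ·e^{−(μ−λ)t} = 0.2539·e^{−0.6970}
= 0.2539·0.498077 = 0.126457

Final: 0.126457


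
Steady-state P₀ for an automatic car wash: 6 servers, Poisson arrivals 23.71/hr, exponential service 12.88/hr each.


a = λ/μ = 23.71/12.88 = 1.8408; ρ = a/c = 0.3068
Σ_{k=0}^{5} a^k/k! (terms k=0..5) = 1.00000 + 1.84084 + 1.69434 + 1.03967 + 0.47847 + 0.17616 = 6.22947
Tail: a^6/(6!(1−ρ)) = 38.91295/(720·0.6932) = 0.07797
P₀ = 1/(6.22947 + 0.07797) = 1/6.30744 = 0.158543

Final: 0.158543


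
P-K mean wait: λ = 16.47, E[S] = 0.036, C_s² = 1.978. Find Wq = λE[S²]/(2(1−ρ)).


ρ = λ·E[S] = 16.47·0.036 = 0.5929
E[S²] = E[S]²(1+C_s²) = 0.036²·(1+1.978) = 0.003859
Wq = λ·E[S²]/(2(1−ρ)) = 16.47·0.003859/(2·0.4071) = 0.07808 hr

Final: 0.07808 hr


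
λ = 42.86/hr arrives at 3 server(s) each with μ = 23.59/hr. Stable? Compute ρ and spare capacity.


Total capacity cμ = 3·23.59 = 70.77/hr
ρ = λ/(cμ) = 42.86/70.77 = 0.6056
Stable ⇔ ρ < 1: YES
Spare capacity = cμ − λ = 70.77 − 42.86 = 27.91/hr

Final: ρ = 0.6056; stable; margin = 27.91/hr


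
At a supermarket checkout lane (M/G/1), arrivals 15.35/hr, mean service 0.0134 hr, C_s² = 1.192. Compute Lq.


ρ = λ·E[S] = 15.35·0.0134 = 0.2057
Lq = ρ²(1+C_s²)/(2(1−ρ)) = 0.04231·(1+1.192)/(2·0.7943)
= 0.04231·2.1920/1.5886 = 0.05838

Final: 0.05838


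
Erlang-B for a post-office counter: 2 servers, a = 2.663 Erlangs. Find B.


B(c,a) = (a^c/c!) / Σ_{k=0}^{c} a^k/k!
a^2/2! = 3.545784
Σ terms (k=0..2): 1.00000 + 2.66300 + 3.54578 = 7.208784
B = 3.545784/7.208784 = 0.491870

Final: 0.491870


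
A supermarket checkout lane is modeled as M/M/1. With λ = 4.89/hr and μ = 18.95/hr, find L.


ρ = λ/μ = 4.89/18.95 = 0.2580
L = ρ/(1−ρ) = 0.2580/(1 − 0.2580) = 0.2580/0.7420 = 0.3478

Final: 0.3478


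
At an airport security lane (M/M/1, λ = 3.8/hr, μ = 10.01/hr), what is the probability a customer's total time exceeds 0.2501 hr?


W ~ Exponential(μ−λ) for M/M/1.
μ − λ = 10.01 − 3.8 = 6.2100
P(W > t) = e^{−(μ−λ)t} = e^{−1.5531} = 0.211587

Final: 0.211587


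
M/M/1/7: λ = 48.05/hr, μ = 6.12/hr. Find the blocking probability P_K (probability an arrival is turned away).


ρ = λ/μ = 48.05/6.12 = 7.8513
P_K = (1−ρ)ρ^K/(1−ρ^(K+1)) = (-6.8513·1839051.067271)/(1 − 14438954.866401)
= -12599903.799130/-14438953.866401 = 0.872633

Final: 0.872633


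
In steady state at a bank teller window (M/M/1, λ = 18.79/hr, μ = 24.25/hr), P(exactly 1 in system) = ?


ρ = 18.79/24.25 = 0.7748
P_n = (1−ρ)·ρ^n = (1 − 0.7748)·0.7748^1 = 0.2252·0.774845 = 0.174460

Final: 0.174460


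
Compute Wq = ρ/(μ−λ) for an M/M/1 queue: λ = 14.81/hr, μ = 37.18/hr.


ρ = 14.81/37.18 = 0.3983
Wq = ρ/(μ−λ) = 0.3983/(37.18 − 14.81) = 0.3983/22.37 = 0.01781 hr

Final: 0.01781 hr


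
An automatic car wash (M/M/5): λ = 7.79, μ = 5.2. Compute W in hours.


a = 1.4981; ρ = 0.2996; P₀ = 0.223206
Lq = P₀·a^c·ρ/(c!(1−ρ)²) = 0.008572
Wq = Lq/λ = 0.008572/7.79 = 0.001100 hr
W = Wq + 1/μ = 0.001100 + 0.19231 = 0.19341 hr

Final: 0.19341 hr


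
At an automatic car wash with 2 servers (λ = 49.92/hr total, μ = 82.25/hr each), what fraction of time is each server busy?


ρ = λ/(cμ) = 49.92/(2·82.25) = 49.92/164.50 = 0.3035

Final: 0.3035


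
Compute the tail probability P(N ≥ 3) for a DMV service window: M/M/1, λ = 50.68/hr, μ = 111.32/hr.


ρ = 50.68/111.32 = 0.4553
P(N ≥ n) = ρ^n = 0.4553^3 = 0.094360

Final: 0.094360


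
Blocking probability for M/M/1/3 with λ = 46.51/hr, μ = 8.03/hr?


ρ = λ/μ = 46.51/8.03 = 5.7920
P_K = (1−ρ)ρ^K/(1−ρ^(K+1)) = (-4.7920·194.308761)/(1 − 1125.442152)
= -931.133391/-1124.442152 = 0.828085

Final: 0.828085


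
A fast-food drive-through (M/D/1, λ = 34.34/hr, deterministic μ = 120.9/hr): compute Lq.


ρ = 34.34/120.9 = 0.2840
M/D/1: Lq = ρ²/(2(1−ρ)) = 0.08068/(2·0.7160) = 0.05634

Final: 0.05634


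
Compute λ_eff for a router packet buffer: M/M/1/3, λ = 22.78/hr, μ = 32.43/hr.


ρ = 0.7024; P_K = (1−ρ)ρ^3/(1−ρ^4) = 0.136323
λ_eff = λ(1 − P_K) = 22.78·(1 − 0.136323) = 22.78·0.863677 = 19.6746 /hr

Final: 19.6746 /hr


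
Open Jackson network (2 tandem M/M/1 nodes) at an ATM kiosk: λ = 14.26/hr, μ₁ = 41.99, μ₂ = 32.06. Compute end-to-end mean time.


Each node sees arrival rate λ = 14.26/hr (tandem ⇒ throughput preserved).
W₁ = 1/(μ₁−λ) = 1/(41.99−14.26) = 0.03606 hr
W₂ = 1/(μ₂−λ) = 1/(32.06−14.26) = 0.05618 hr
W_total = W₁ + W₂ = 0.03606 + 0.05618 = 0.09224 hr

Final: 0.09224 hr


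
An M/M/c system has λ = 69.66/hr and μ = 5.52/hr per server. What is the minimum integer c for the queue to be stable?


Stability requires cμ > λ ⇔ c > λ/μ.
λ/μ = 69.66/5.52 = 12.6196
Minimum integer c = ⌊12.6196⌋ + 1 = 13
Check: 13·5.52 = 71.76 > 69.66, while 12·5.52 = 66.24 ≤ 69.66

Final: 13 servers


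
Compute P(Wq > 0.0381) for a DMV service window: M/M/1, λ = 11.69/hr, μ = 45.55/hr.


ρ = 11.69/45.55 = 0.2566
P(Wq > t) = ρ·e^{−(μ−λ)t} = 0.2566·e^{−1.2901}
= 0.2566·0.275253 = 0.070641

Final: 0.070641


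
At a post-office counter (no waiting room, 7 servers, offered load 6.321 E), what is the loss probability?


B(c,a) = (a^c/c!) / Σ_{k=0}^{c} a^k/k!
a^7/7! = 79.996318
Σ terms (k=0..7): 1.00000 + 6.32100 + 19.97752 + 42.09264 + 66.51689 + 84.09065 + 88.58950 + 79.99632 = 388.584510
B = 79.996318/388.584510 = 0.205866

Final: 0.205866


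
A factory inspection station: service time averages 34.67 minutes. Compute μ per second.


μ = 1/(service time) in consistent units.
1 second = 0.0166667 min, so μ = 0.0166667/34.67 = 0.0004807 per second

Final: 0.0004807 /sec


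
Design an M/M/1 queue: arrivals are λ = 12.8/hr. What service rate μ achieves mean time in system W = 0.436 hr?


W = 1/(μ−λ) ⇒ μ − λ = 1/W = 1/0.436 = 2.2936
μ = λ + 1/W = 12.8 + 2.2936 = 15.0936 per hr

Final: 15.0936 /hr


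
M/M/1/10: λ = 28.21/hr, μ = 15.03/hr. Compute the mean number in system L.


ρ = 28.21/15.03 = 1.8769
L = ρ[1 − (K+1)ρ^K + Kρ^(K+1)] / [(1−ρ)(1−ρ^(K+1))]
Numerator: 1.8769·(1 − 11·542.551609 + 10·1018.322082) = 7913.351928
Denominator: (-0.8769)·(-1017.322082) = 892.102797
L = 7913.351928/892.102797 = 8.8704

Final: 8.8704


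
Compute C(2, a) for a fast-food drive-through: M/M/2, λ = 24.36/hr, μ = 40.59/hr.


a = λ/μ = 0.6001; ρ = a/2 = 0.3001
P₀ = 0.538374 (from M/M/c formula)
C(c,a) = [a^c/(c!(1−ρ))]·P₀ = [0.36018/(2·0.6999)]·0.538374
= 0.25730·0.538374 = 0.138522

Final: 0.138522


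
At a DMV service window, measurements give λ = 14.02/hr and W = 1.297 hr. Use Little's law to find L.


L = λW = 14.02·1.297 = 18.1839

Final: 18.1839


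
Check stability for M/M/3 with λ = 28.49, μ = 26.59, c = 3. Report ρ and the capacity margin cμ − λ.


Total capacity cμ = 3·26.59 = 79.77/hr
ρ = λ/(cμ) = 28.49/79.77 = 0.3572
Stable ⇔ ρ < 1: YES
Spare capacity = cμ − λ = 79.77 − 28.49 = 51.28/hr

Final: ρ = 0.3572; stable; margin = 51.28/hr


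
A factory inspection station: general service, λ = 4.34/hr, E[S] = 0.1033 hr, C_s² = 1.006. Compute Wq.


ρ = λ·E[S] = 4.34·0.1033 = 0.4483
E[S²] = E[S]²(1+C_s²) = 0.1033²·(1+1.006) = 0.021406
Wq = λ·E[S²]/(2(1−ρ)) = 4.34·0.021406/(2·0.5517) = 0.08420 hr

Final: 0.08420 hr


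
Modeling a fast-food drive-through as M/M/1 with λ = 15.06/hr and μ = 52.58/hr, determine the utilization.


ρ = λ/μ = 15.06/52.58 = 0.2864

Final: 0.2864


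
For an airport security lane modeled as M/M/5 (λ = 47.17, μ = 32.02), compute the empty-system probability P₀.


a = λ/μ = 47.17/32.02 = 1.4731; ρ = a/c = 0.2946
Σ_{k=0}^{4} a^k/k! (terms k=0..4) = 1.00000 + 1.47314 + 1.08507 + 0.53282 + 0.19623 = 4.28727
Tail: a^5/(5!(1−ρ)) = 6.93782/(120·0.7054) = 0.08196
P₀ = 1/(4.28727 + 0.08196) = 1/4.36923 = 0.228873

Final: 0.228873


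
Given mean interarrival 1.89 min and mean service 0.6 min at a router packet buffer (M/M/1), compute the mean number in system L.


λ = 60/1.89 = 31.7460 /hr
μ = 60/0.6 = 100.0000 /hr
ρ = λ/μ = 31.7460/100.0000 = 0.3175
L = ρ/(1−ρ) = 0.3175/0.6825 = 0.4651

Final: 0.4651


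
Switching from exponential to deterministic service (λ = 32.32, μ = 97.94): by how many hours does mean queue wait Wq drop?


ρ = 32.32/97.94 = 0.3300
Wq(M/M/1) = ρ/(μ−λ) = 0.3300/65.62 = 0.005029 hr
Wq(M/D/1) = ρ/(2(μ−λ)) = 0.002514 hr
Savings = 0.005029 − 0.002514 = 0.002514 hr

Final: 0.002514 hr


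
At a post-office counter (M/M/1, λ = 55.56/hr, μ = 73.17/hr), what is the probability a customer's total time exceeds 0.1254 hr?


W ~ Exponential(μ−λ) for M/M/1.
μ − λ = 73.17 − 55.56 = 17.6100
P(W > t) = e^{−(μ−λ)t} = e^{−2.2083} = 0.109888

Final: 0.109888


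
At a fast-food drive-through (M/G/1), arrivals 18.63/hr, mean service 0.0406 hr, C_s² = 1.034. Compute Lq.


ρ = λ·E[S] = 18.63·0.0406 = 0.7564
Lq = ρ²(1+C_s²)/(2(1−ρ)) = 0.5721·(1+1.034)/(2·0.2436)
= 0.5721·2.0340/0.4872 = 2.38826

Final: 2.38826


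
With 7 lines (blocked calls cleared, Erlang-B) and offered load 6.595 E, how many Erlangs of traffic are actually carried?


B(7,6.595) = 0.223427 (Erlang-B)
Carried load = a(1 − B) = 6.595·(1 − 0.223427) = 6.595·0.776573 = 5.1215 E

Final: 5.1215 Erlangs


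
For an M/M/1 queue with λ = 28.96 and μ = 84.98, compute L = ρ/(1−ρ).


ρ = λ/μ = 28.96/84.98 = 0.3408
L = ρ/(1−ρ) = 0.3408/(1 − 0.3408) = 0.3408/0.6592 = 0.5170

Final: 0.5170


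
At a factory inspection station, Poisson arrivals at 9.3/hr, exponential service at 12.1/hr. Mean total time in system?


W = 1/(μ−λ) = 1/(12.1 − 9.3) = 1/2.80 = 0.3571 hr

Final: 0.3571 hr


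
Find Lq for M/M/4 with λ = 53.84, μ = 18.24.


a = λ/μ = 2.9518; ρ = a/4 = 0.7379
P₀ = 0.040544
Lq = P₀·a^c·ρ / (c!·(1−ρ)²) = 0.040544·75.91382·0.7379/(24·0.06868)
= 1.37801

Final: 1.37801


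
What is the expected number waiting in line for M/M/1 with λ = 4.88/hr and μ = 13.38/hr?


ρ = 4.88/13.38 = 0.3647
Lq = ρ²/(1−ρ) = 0.1330/0.6353 = 0.2094

Final: 0.2094


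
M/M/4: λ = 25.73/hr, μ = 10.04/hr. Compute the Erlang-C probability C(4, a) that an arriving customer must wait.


a = λ/μ = 2.5627; ρ = a/4 = 0.6407
P₀ = 0.068242 (from M/M/c formula)
C(c,a) = [a^c/(c!(1−ρ))]·P₀ = [43.13445/(24·0.3593)]·0.068242
= 5.00196·0.068242 = 0.341343

Final: 0.341343


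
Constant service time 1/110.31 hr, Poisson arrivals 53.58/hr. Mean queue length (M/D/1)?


ρ = 53.58/110.31 = 0.4857
M/D/1: Lq = ρ²/(2(1−ρ)) = 0.2359/(2·0.5143) = 0.22938

Final: 0.22938


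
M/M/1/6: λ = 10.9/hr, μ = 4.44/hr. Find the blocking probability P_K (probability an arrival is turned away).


ρ = λ/μ = 10.9/4.44 = 2.4550
P_K = (1−ρ)ρ^K/(1−ρ^(K+1)) = (-1.4550·218.907765)/(1 − 537.408702)
= -318.500937/-536.408702 = 0.593765

Final: 0.593765


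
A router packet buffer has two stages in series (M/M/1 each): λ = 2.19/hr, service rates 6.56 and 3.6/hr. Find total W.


Each node sees arrival rate λ = 2.19/hr (tandem ⇒ throughput preserved).
W₁ = 1/(μ₁−λ) = 1/(6.56−2.19) = 0.22883 hr
W₂ = 1/(μ₂−λ) = 1/(3.6−2.19) = 0.70922 hr
W_total = W₁ + W₂ = 0.22883 + 0.70922 = 0.93805 hr

Final: 0.93805 hr


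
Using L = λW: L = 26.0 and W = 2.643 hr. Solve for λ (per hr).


λ = L/W = 26.0/2.643 = 9.8373 /hr

Final: 9.8373 /hr


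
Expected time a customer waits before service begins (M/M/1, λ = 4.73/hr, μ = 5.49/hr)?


ρ = 4.73/5.49 = 0.8616
Wq = ρ/(μ−λ) = 0.8616/(5.49 − 4.73) = 0.8616/0.7600 = 1.1336 hr

Final: 1.1336 hr


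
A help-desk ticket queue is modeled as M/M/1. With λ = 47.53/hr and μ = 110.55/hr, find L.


ρ = λ/μ = 47.53/110.55 = 0.4299
L = ρ/(1−ρ) = 0.4299/(1 − 0.4299) = 0.4299/0.5701 = 0.7542

Final: 0.7542


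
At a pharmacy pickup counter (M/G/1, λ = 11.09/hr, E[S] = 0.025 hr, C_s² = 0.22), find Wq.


ρ = λ·E[S] = 11.09·0.025 = 0.2772
E[S²] = E[S]²(1+C_s²) = 0.025²·(1+0.22) = 0.0007625
Wq = λ·E[S²]/(2(1−ρ)) = 11.09·0.0007625/(2·0.7228) = 0.005850 hr

Final: 0.005850 hr


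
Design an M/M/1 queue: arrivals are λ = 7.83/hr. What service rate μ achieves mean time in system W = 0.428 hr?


W = 1/(μ−λ) ⇒ μ − λ = 1/W = 1/0.428 = 2.3364
μ = λ + 1/W = 7.83 + 2.3364 = 10.1664 per hr

Final: 10.1664 /hr


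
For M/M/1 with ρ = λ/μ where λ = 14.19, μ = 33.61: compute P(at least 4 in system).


ρ = 14.19/33.61 = 0.4222
P(N ≥ n) = ρ^n = 0.4222^4 = 0.031773

Final: 0.031773


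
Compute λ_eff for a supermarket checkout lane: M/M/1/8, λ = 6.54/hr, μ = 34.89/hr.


ρ = 0.1874; P_K = (1−ρ)ρ^8/(1−ρ^9) = 0.000001238
λ_eff = λ(1 − P_K) = 6.54·(1 − 0.000001238) = 6.54·0.999999 = 6.5400 /hr

Final: 6.5400 /hr


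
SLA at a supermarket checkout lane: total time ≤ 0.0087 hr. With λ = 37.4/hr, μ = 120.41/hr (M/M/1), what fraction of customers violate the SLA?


W ~ Exponential(μ−λ) for M/M/1.
μ − λ = 120.41 − 37.4 = 83.0100
P(W > t) = e^{−(μ−λ)t} = e^{−0.7222} = 0.485689

Final: 0.485689


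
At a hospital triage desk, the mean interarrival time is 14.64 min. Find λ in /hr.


λ = 1/(interarrival time) in consistent units.
1 hour = 60 min, so λ = 60/14.64 = 4.0984 per hour

Final: 4.0984 /hr


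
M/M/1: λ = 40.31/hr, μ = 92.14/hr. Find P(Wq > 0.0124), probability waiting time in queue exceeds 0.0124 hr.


ρ = 40.31/92.14 = 0.4375
P(Wq > t) = ρ·e^{−(μ−λ)t} = 0.4375·e^{−0.6427}
= 0.4375·0.525875 = 0.230063

Final: 0.230063


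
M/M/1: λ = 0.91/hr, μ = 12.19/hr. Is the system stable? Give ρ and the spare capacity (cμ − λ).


Total capacity cμ = 1·12.19 = 12.19/hr
ρ = λ/(cμ) = 0.91/12.19 = 0.07465
Stable ⇔ ρ < 1: YES
Spare capacity = cμ − λ = 12.19 − 0.91 = 11.28/hr

Final: ρ = 0.07465; stable; margin = 11.28/hr


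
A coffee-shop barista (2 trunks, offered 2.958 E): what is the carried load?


B(2,2.958) = 0.525014 (Erlang-B)
Carried load = a(1 − B) = 2.958·(1 − 0.525014) = 2.958·0.474986 = 1.4050 E

Final: 1.4050 Erlangs


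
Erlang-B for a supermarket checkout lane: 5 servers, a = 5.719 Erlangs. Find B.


B(c,a) = (a^c/c!) / Σ_{k=0}^{c} a^k/k!
a^5/5! = 50.982278
Σ terms (k=0..5): 1.00000 + 5.71900 + 16.35348 + 31.17518 + 44.57272 + 50.98228 = 149.802664
B = 50.982278/149.802664 = 0.340330

Final: 0.340330


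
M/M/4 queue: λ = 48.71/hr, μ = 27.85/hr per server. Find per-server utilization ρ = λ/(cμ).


ρ = λ/(cμ) = 48.71/(4·27.85) = 48.71/111.40 = 0.4373

Final: 0.4373


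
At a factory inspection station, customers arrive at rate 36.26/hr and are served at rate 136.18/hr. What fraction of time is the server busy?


ρ = λ/μ = 36.26/136.18 = 0.2663

Final: 0.2663


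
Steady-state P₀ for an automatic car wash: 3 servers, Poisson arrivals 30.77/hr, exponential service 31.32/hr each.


a = λ/μ = 30.77/31.32 = 0.9824; ρ = a/c = 0.3275
Σ_{k=0}^{2} a^k/k! (terms k=0..2) = 1.00000 + 0.98244 + 0.48259 = 2.46503
Tail: a^3/(3!(1−ρ)) = 0.94824/(6·0.6725) = 0.23500
P₀ = 1/(2.46503 + 0.23500) = 1/2.70003 = 0.370366

Final: 0.370366


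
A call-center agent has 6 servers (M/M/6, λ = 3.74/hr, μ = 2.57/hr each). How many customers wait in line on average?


a = λ/μ = 1.4553; ρ = a/6 = 0.2425
P₀ = 0.233293
Lq = P₀·a^c·ρ / (c!·(1−ρ)²) = 0.233293·9.49797·0.2425/(720·0.57374)
= 0.001301

Final: 0.001301


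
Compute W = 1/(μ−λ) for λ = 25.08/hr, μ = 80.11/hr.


W = 1/(μ−λ) = 1/(80.11 − 25.08) = 1/55.03 = 0.01817 hr

Final: 0.01817 hr


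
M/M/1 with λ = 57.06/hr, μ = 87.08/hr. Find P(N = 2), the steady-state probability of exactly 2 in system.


ρ = 57.06/87.08 = 0.6553
P_n = (1−ρ)·ρ^n = (1 − 0.6553)·0.6553^2 = 0.3447·0.429365 = 0.148020

Final: 0.148020


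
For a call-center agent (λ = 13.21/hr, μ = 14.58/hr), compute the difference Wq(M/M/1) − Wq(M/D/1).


ρ = 13.21/14.58 = 0.9060
Wq(M/M/1) = ρ/(μ−λ) = 0.9060/1.37 = 0.66134 hr
Wq(M/D/1) = ρ/(2(μ−λ)) = 0.33067 hr
Savings = 0.66134 − 0.33067 = 0.33067 hr

Final: 0.33067 hr


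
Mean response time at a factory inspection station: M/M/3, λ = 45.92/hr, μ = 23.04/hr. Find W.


a = 1.9931; ρ = 0.6644; P₀ = 0.112229
Lq = P₀·a^c·ρ/(c!(1−ρ)²) = 0.87325
Wq = Lq/λ = 0.87325/45.92 = 0.01902 hr
W = Wq + 1/μ = 0.01902 + 0.04340 = 0.06242 hr

Final: 0.06242 hr


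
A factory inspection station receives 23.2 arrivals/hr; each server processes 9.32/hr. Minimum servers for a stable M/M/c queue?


Stability requires cμ > λ ⇔ c > λ/μ.
λ/μ = 23.2/9.32 = 2.4893
Minimum integer c = ⌊2.4893⌋ + 1 = 3
Check: 3·9.32 = 27.96 > 23.2, while 2·9.32 = 18.64 ≤ 23.2

Final: 3 servers


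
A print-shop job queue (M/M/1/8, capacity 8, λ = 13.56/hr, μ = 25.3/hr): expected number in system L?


ρ = 13.56/25.3 = 0.5360
L = ρ[1 − (K+1)ρ^K + Kρ^(K+1)] / [(1−ρ)(1−ρ^(K+1))]
Numerator: 0.5360·(1 − 9·0.006809 + 8·0.003650) = 0.518770
Denominator: (0.4640)·(0.996350) = 0.462338
L = 0.518770/0.462338 = 1.1221

Final: 1.1221


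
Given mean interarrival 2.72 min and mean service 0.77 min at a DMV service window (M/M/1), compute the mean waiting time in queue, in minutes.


λ = 60/2.72 = 22.0588 /hr
μ = 60/0.77 = 77.9221 /hr
ρ = λ/μ = 22.0588/77.9221 = 0.2831
Wq = ρ/(μ−λ) = 0.2831/(77.9221−22.0588) = 0.005068 hr
In minutes: 0.005068·60 = 0.3041 min

Final: 0.3041 min


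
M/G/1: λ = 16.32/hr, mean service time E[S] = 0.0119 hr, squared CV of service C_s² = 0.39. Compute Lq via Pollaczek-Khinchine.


ρ = λ·E[S] = 16.32·0.0119 = 0.1942
Lq = ρ²(1+C_s²)/(2(1−ρ)) = 0.03772·(1+0.39)/(2·0.8058)
= 0.03772·1.3900/1.6116 = 0.03253

Final: 0.03253


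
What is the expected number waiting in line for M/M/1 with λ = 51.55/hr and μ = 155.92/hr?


ρ = 51.55/155.92 = 0.3306
Lq = ρ²/(1−ρ) = 0.1093/0.6694 = 0.1633

Final: 0.1633


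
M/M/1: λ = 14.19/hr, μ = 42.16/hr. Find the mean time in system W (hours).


W = 1/(μ−λ) = 1/(42.16 − 14.19) = 1/27.97 = 0.03575 hr

Final: 0.03575 hr


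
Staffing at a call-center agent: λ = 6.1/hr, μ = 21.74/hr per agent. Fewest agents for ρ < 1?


Stability requires cμ > λ ⇔ c > λ/μ.
λ/μ = 6.1/21.74 = 0.2806
Minimum integer c = ⌊0.2806⌋ + 1 = 1
Check: 1·21.74 = 21.74 > 6.1, while 0·21.74 = 0.00 ≤ 6.1

Final: 1 servers


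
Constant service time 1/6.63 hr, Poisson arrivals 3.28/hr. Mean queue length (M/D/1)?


ρ = 3.28/6.63 = 0.4947
M/D/1: Lq = ρ²/(2(1−ρ)) = 0.2447/(2·0.5053) = 0.24219

Final: 0.24219


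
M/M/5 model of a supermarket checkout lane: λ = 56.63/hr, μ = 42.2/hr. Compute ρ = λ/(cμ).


ρ = λ/(cμ) = 56.63/(5·42.2) = 56.63/211.00 = 0.2684

Final: 0.2684


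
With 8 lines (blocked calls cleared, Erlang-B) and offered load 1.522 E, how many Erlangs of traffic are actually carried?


B(8,1.522) = 0.0001559 (Erlang-B)
Carried load = a(1 − B) = 1.522·(1 − 0.0001559) = 1.522·0.999844 = 1.5218 E

Final: 1.5218 Erlangs


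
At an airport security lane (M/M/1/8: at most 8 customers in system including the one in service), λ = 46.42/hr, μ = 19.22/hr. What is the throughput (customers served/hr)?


ρ = 2.4152; P_K = (1−ρ)ρ^8/(1−ρ^9) = 0.586164
λ_eff = λ(1 − P_K) = 46.42·(1 − 0.586164) = 46.42·0.413836 = 19.2103 /hr

Final: 19.2103 /hr


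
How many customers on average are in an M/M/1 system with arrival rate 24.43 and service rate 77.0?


ρ = λ/μ = 24.43/77.0 = 0.3173
L = ρ/(1−ρ) = 0.3173/(1 − 0.3173) = 0.3173/0.6827 = 0.4647

Final: 0.4647


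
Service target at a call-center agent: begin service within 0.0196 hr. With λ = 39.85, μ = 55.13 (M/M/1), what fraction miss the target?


ρ = 39.85/55.13 = 0.7228
P(Wq > t) = ρ·e^{−(μ−λ)t} = 0.7228·e^{−0.2995}
= 0.7228·0.741198 = 0.535765

Final: 0.535765


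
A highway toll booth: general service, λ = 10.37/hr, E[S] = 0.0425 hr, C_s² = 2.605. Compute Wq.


ρ = λ·E[S] = 10.37·0.0425 = 0.4407
E[S²] = E[S]²(1+C_s²) = 0.0425²·(1+2.605) = 0.006512
Wq = λ·E[S²]/(2(1−ρ)) = 10.37·0.006512/(2·0.5593) = 0.06037 hr

Final: 0.06037 hr


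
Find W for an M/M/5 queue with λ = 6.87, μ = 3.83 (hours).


a = 1.7937; ρ = 0.3587; P₀ = 0.165645
Lq = P₀·a^c·ρ/(c!(1−ρ)²) = 0.02236
Wq = Lq/λ = 0.02236/6.87 = 0.003255 hr
W = Wq + 1/μ = 0.003255 + 0.26110 = 0.26435 hr

Final: 0.26435 hr


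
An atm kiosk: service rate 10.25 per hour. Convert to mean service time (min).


Mean service time = 1/μ = 1/10.25 hour = 0.09756 hour
In minutes: 0.09756 × 60 = 5.8537 min

Final: 5.8537 min


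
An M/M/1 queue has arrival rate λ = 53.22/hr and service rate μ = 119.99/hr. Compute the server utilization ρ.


ρ = λ/μ = 53.22/119.99 = 0.4435

Final: 0.4435


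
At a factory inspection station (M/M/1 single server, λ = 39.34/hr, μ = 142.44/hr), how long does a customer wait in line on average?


ρ = 39.34/142.44 = 0.2762
Wq = ρ/(μ−λ) = 0.2762/(142.44 − 39.34) = 0.2762/103.10 = 0.002679 hr

Final: 0.002679 hr


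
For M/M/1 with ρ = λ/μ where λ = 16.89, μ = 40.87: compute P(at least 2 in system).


ρ = 16.89/40.87 = 0.4133
P(N ≥ n) = ρ^n = 0.4133^2 = 0.170785

Final: 0.170785


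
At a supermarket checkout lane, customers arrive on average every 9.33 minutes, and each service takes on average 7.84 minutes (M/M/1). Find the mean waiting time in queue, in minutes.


λ = 60/9.33 = 6.4309 /hr
μ = 60/7.84 = 7.6531 /hr
ρ = λ/μ = 6.4309/7.6531 = 0.8403
Wq = ρ/(μ−λ) = 0.8403/(7.6531−6.4309) = 0.68753 hr
In minutes: 0.68753·60 = 41.252 min

Final: 41.252 min


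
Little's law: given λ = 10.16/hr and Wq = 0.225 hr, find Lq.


Lq = λWq = 10.16·0.225 = 2.2860

Final: 2.2860


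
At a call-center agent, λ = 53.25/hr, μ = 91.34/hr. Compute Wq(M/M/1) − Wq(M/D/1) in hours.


ρ = 53.25/91.34 = 0.5830
Wq(M/M/1) = ρ/(μ−λ) = 0.5830/38.09 = 0.01531 hr
Wq(M/D/1) = ρ/(2(μ−λ)) = 0.007653 hr
Savings = 0.01531 − 0.007653 = 0.007653 hr

Final: 0.007653 hr


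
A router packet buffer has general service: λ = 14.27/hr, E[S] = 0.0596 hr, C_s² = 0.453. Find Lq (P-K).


ρ = λ·E[S] = 14.27·0.0596 = 0.8505
Lq = ρ²(1+C_s²)/(2(1−ρ)) = 0.7233·(1+0.453)/(2·0.1495)
= 0.7233·1.4530/0.2990 = 3.51489

Final: 3.51489


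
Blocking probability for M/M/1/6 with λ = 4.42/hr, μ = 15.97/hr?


ρ = λ/μ = 4.42/15.97 = 0.2768
P_K = (1−ρ)ρ^K/(1−ρ^(K+1)) = (0.7232·0.0004495)/(1 − 0.0001244)
= 0.0003251/0.999876 = 0.0003251

Final: 0.0003251


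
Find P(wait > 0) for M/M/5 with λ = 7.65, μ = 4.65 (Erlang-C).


a = λ/μ = 1.6452; ρ = a/5 = 0.3290
P₀ = 0.192476 (from M/M/c formula)
C(c,a) = [a^c/(c!(1−ρ))]·P₀ = [12.05154/(120·0.6710)]·0.192476
= 0.14968·0.192476 = 0.028809

Final: 0.028809


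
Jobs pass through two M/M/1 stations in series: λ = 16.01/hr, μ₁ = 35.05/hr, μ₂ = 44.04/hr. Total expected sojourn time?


Each node sees arrival rate λ = 16.01/hr (tandem ⇒ throughput preserved).
W₁ = 1/(μ₁−λ) = 1/(35.05−16.01) = 0.05252 hr
W₂ = 1/(μ₂−λ) = 1/(44.04−16.01) = 0.03568 hr
W_total = W₁ + W₂ = 0.05252 + 0.03568 = 0.08820 hr

Final: 0.08820 hr


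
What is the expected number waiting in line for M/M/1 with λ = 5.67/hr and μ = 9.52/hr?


ρ = 5.67/9.52 = 0.5956
Lq = ρ²/(1−ρ) = 0.3547/0.4044 = 0.8771

Final: 0.8771


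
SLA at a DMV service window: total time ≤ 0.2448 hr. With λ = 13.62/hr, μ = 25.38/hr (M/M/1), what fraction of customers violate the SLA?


W ~ Exponential(μ−λ) for M/M/1.
μ − λ = 25.38 − 13.62 = 11.7600
P(W > t) = e^{−(μ−λ)t} = e^{−2.8788} = 0.056199

Final: 0.056199


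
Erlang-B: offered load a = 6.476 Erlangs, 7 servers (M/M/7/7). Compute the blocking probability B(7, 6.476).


B(c,a) = (a^c/c!) / Σ_{k=0}^{c} a^k/k!
a^7/7! = 94.780140
Σ terms (k=0..7): 1.00000 + 6.47600 + 20.96929 + 45.26570 + 73.28517 + 94.91896 + 102.44919 + 94.78014 = 439.144454
B = 94.780140/439.144454 = 0.215829

Final: 0.215829


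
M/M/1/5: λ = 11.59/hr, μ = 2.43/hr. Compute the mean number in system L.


ρ = 11.59/2.43 = 4.7695
L = ρ[1 − (K+1)ρ^K + Kρ^(K+1)] / [(1−ρ)(1−ρ^(K+1))]
Numerator: 4.7695·(1 − 6·2468.231053 + 5·11772.344814) = 210114.479261
Denominator: (-3.7695)·(-11771.344814) = 44372.641358
L = 210114.479261/44372.641358 = 4.7352

Final: 4.7352


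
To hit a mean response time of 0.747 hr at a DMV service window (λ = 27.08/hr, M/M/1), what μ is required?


W = 1/(μ−λ) ⇒ μ − λ = 1/W = 1/0.747 = 1.3387
μ = λ + 1/W = 27.08 + 1.3387 = 28.4187 per hr

Final: 28.4187 /hr


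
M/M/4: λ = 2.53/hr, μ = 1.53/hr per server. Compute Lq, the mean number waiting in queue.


a = λ/μ = 1.6536; ρ = a/4 = 0.4134
P₀ = 0.188485
Lq = P₀·a^c·ρ / (c!·(1−ρ)²) = 0.188485·7.47681·0.4134/(24·0.34410)
= 0.07054

Final: 0.07054


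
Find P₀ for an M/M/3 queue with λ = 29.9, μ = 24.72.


a = λ/μ = 29.9/24.72 = 1.2095; ρ = a/c = 0.4032
Σ_{k=0}^{2} a^k/k! (terms k=0..2) = 1.00000 + 1.20955 + 0.73150 = 2.94105
Tail: a^3/(3!(1−ρ)) = 1.76957/(6·0.5968) = 0.49417
P₀ = 1/(2.94105 + 0.49417) = 1/3.43522 = 0.291102

Final: 0.291102


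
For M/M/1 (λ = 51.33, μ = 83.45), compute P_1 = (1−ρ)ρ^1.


ρ = 51.33/83.45 = 0.6151
P_n = (1−ρ)·ρ^n = (1 − 0.6151)·0.6151^1 = 0.3849·0.615099 = 0.236752

Final: 0.236752


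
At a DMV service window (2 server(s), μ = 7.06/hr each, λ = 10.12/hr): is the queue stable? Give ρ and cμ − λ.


Total capacity cμ = 2·7.06 = 14.12/hr
ρ = λ/(cμ) = 10.12/14.12 = 0.7167
Stable ⇔ ρ < 1: YES
Spare capacity = cμ − λ = 14.12 − 10.12 = 4.00/hr

Final: ρ = 0.7167; stable; margin = 4.00/hr


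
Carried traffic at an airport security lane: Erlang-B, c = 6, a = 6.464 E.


B(6,6.464) = 0.296702 (Erlang-B)
Carried load = a(1 − B) = 6.464·(1 − 0.296702) = 6.464·0.703298 = 4.5461 E

Final: 4.5461 Erlangs


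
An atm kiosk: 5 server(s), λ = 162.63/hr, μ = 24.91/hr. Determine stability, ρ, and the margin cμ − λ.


Total capacity cμ = 5·24.91 = 124.55/hr
ρ = λ/(cμ) = 162.63/124.55 = 1.3057
Stable ⇔ ρ < 1: NO
Spare capacity = cμ − λ = 124.55 − 162.63 = -38.08/hr

Final: ρ = 1.3057; unstable; margin = -38.08/hr


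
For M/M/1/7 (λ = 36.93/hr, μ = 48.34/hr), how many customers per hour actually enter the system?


ρ = 0.7640; P_K = (1−ρ)ρ^7/(1−ρ^8) = 0.040556
λ_eff = λ(1 − P_K) = 36.93·(1 − 0.040556) = 36.93·0.959444 = 35.4323 /hr

Final: 35.4323 /hr


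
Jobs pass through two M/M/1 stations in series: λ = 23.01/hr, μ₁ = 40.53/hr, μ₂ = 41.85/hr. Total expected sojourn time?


Each node sees arrival rate λ = 23.01/hr (tandem ⇒ throughput preserved).
W₁ = 1/(μ₁−λ) = 1/(40.53−23.01) = 0.05708 hr
W₂ = 1/(μ₂−λ) = 1/(41.85−23.01) = 0.05308 hr
W_total = W₁ + W₂ = 0.05708 + 0.05308 = 0.11016 hr

Final: 0.11016 hr


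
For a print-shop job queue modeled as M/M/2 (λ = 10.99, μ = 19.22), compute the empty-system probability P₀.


a = λ/μ = 10.99/19.22 = 0.5718; ρ = a/c = 0.2859
Σ_{k=0}^{1} a^k/k! (terms k=0..1) = 1.00000 + 0.57180 = 1.57180
Tail: a^2/(2!(1−ρ)) = 0.32696/(2·0.7141) = 0.22893
P₀ = 1/(1.57180 + 0.22893) = 1/1.80073 = 0.555331

Final: 0.555331


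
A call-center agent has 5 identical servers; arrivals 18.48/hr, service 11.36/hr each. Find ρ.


ρ = λ/(cμ) = 18.48/(5·11.36) = 18.48/56.80 = 0.3254

Final: 0.3254


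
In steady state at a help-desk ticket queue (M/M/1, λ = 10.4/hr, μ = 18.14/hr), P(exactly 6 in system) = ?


ρ = 10.4/18.14 = 0.5733
P_n = (1−ρ)·ρ^n = (1 − 0.5733)·0.5733^6 = 0.4267·0.035512 = 0.015152

Final: 0.015152


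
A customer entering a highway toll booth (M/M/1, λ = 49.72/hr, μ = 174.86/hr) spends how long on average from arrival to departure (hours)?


W = 1/(μ−λ) = 1/(174.86 − 49.72) = 1/125.14 = 0.007991 hr

Final: 0.007991 hr
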